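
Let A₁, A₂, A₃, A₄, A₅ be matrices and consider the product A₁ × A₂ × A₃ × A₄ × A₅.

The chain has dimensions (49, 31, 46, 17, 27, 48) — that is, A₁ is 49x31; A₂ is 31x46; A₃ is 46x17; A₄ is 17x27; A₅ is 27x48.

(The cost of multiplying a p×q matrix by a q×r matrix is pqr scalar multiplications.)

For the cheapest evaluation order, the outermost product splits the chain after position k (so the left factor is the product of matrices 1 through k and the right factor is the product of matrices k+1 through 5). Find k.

Adjacent pairs: A₁A₂ = 49·31·46 = 69874; A₂A₃ = 31·46·17 = 24242; A₃A₄ = 46·17·27 = 21114; A₄A₅ = 17·27·48 = 22032.
Length 3: A₁..A₃: k=1: 0+24242+49·31·17=50065; k=2: 69874+0+49·46·17=108192 → min 50065 | A₂..A₄: k=2: 0+21114+31·46·27=59616; k=3: 24242+0+31·17·27=38471 → min 38471 | A₃..A₅: k=3: 0+22032+46·17·48=59568; k=4: 21114+0+46·27·48=80730 → min 59568.
Length 4: A₁..A₄: k=1: 0+38471+49·31·27=79484; k=2: 69874+21114+49·46·27=151846; k=3: 50065+0+49·17·27=72556 → min 72556 | A₂..A₅: k=2: 0+59568+31·46·48=128016; k=3: 24242+22032+31·17·48=71570; k=4: 38471+0+31·27·48=78647 → min 71570.
Top-level splits: k=1: (A₁..A₁)·(A₂..A₅) → 0+71570+49·31·48 = 144482; k=2: (A₁..A₂)·(A₃..A₅) → 69874+59568+49·46·48 = 237634; k=3: (A₁..A₃)·(A₄..A₅) → 50065+22032+49·17·48 = 112081; k=4: (A₁..A₄)·(A₅..A₅) → 72556+0+49·27·48 = 136060.
Best split is after A₃, i.e. k = 3.

3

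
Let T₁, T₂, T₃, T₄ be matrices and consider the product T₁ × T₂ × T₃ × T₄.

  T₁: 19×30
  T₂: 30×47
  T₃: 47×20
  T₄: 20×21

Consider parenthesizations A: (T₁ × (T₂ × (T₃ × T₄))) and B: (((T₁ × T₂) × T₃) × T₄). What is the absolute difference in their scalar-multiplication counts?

Order A = (T₁ × (T₂ × (T₃ × T₄))): (T₃ × T₄): 47×20 by 20×21 → 47×21, cost 47·20·21 = 19740; (T₂ × (T₃ × T₄)): 30×47 by 47×21 → 30×21, cost 30·47·21 = 29610; cumulative 49350; (T₁ × (T₂ × (T₃ × T₄))): 19×30 by 30×21 → 19×21, cost 19·30·21 = 11970; cumulative 61320. Total 61320.
Order B = (((T₁ × T₂) × T₃) × T₄): (T₁ × T₂): 19×30 by 30×47 → 19×47, cost 19·30·47 = 26790; ((T₁ × T₂) × T₃): 19×47 by 47×20 → 19×20, cost 19·47·20 = 17860; cumulative 44650; (((T₁ × T₂) × T₃) × T₄): 19×20 by 20×21 → 19×21, cost 19·20·21 = 7980; cumulative 52630. Total 52630.
Difference: |61320 − 52630| = 8690.

8690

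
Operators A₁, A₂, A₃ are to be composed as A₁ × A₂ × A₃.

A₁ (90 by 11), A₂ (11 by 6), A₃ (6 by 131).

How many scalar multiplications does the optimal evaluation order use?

76680

Order (A₁ × (A₂ × A₃)): (A₂ × A₃): 11×6 by 6×131 → 11×131, cost 11·6·131 = 8646; (A₁ × (A₂ × A₃)): 90×11 by 11×131 → 90×131, cost 90·11·131 = 129690; cumulative 138336. Total 138336.
Order ((A₁ × A₂) × A₃): (A₁ × A₂): 90×11 by 11×6 → 90×6, cost 90·11·6 = 5940; ((A₁ × A₂) × A₃): 90×6 by 6×131 → 90×131, cost 90·6·131 = 70740; cumulative 76680. Total 76680.
Minimum: 76680.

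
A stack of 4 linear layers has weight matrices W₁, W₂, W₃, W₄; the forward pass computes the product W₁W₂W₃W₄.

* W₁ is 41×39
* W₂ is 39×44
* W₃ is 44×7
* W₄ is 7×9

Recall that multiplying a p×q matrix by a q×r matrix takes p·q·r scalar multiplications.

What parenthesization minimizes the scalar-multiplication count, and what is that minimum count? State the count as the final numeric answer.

25788

Adjacent pairs: W₁W₂ = 41·39·44 = 70356; W₂W₃ = 39·44·7 = 12012; W₃W₄ = 44·7·9 = 2772.
Length 3: W₁..W₃: k=1: 0+12012+41·39·7=23205; k=2: 70356+0+41·44·7=82984 → min 23205 | W₂..W₄: k=2: 0+2772+39·44·9=18216; k=3: 12012+0+39·7·9=14469 → min 14469.
Length 4: W₁..W₄: k=1: 0+14469+41·39·9=28860; k=2: 70356+2772+41·44·9=89364; k=3: 23205+0+41·7·9=25788 → min 25788.
Optimal parenthesization: ((W₁(W₂W₃))W₄) with cost 25788.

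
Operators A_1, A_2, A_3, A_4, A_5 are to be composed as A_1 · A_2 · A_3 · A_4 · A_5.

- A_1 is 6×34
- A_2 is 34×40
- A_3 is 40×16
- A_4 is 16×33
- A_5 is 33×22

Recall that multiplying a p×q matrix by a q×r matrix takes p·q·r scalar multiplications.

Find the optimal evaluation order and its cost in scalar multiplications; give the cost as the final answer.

Adjacent pairs: A_1A_2 = 6·34·40 = 8160; A_2A_3 = 34·40·16 = 21760; A_3A_4 = 40·16·33 = 21120; A_4A_5 = 16·33·22 = 11616.
Length 3: A_1..A_3: k=1: 0+21760+6·34·16=25024; k=2: 8160+0+6·40·16=12000 → min 12000 | A_2..A_4: k=2: 0+21120+34·40·33=66000; k=3: 21760+0+34·16·33=39712 → min 39712 | A_3..A_5: k=3: 0+11616+40·16·22=25696; k=4: 21120+0+40·33·22=50160 → min 25696.
Length 4: A_1..A_4: k=1: 0+39712+6·34·33=46444; k=2: 8160+21120+6·40·33=37200; k=3: 12000+0+6·16·33=15168 → min 15168 | A_2..A_5: k=2: 0+25696+34·40·22=55616; k=3: 21760+11616+34·16·22=45344; k=4: 39712+0+34·33·22=64396 → min 45344.
Length 5: A_1..A_5: k=1: 0+45344+6·34·22=49832; k=2: 8160+25696+6·40·22=39136; k=3: 12000+11616+6·16·22=25728; k=4: 15168+0+6·33·22=19524 → min 19524.
Optimal parenthesization: ((((A_1 · A_2) · A_3) · A_4) · A_5) with cost 19524.

19524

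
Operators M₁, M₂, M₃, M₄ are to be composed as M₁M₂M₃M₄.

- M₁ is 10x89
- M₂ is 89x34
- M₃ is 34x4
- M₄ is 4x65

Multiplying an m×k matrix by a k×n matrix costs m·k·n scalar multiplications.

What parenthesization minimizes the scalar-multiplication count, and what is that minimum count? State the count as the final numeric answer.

18264

Adjacent pairs: M₁M₂ = 10·89·34 = 30260; M₂M₃ = 89·34·4 = 12104; M₃M₄ = 34·4·65 = 8840.
Length 3: M₁..M₃: k=1: 0+12104+10·89·4=15664; k=2: 30260+0+10·34·4=31620 → min 15664 | M₂..M₄: k=2: 0+8840+89·34·65=205530; k=3: 12104+0+89·4·65=35244 → min 35244.
Length 4: M₁..M₄: k=1: 0+35244+10·89·65=93094; k=2: 30260+8840+10·34·65=61200; k=3: 15664+0+10·4·65=18264 → min 18264.
Optimal parenthesization: ((M₁(M₂M₃))M₄) with cost 18264.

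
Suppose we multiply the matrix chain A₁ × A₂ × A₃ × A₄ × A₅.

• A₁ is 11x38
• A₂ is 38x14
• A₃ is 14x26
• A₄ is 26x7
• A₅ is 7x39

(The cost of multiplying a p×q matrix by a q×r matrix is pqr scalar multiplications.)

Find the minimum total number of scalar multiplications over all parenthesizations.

Adjacent pairs: A₁A₂ = 11·38·14 = 5852; A₂A₃ = 38·14·26 = 13832; A₃A₄ = 14·26·7 = 2548; A₄A₅ = 26·7·39 = 7098.
Length 3: A₁..A₃: k=1: 0+13832+11·38·26=24700; k=2: 5852+0+11·14·26=9856 → min 9856 | A₂..A₄: k=2: 0+2548+38·14·7=6272; k=3: 13832+0+38·26·7=20748 → min 6272 | A₃..A₅: k=3: 0+7098+14·26·39=21294; k=4: 2548+0+14·7·39=6370 → min 6370.
Length 4: A₁..A₄: k=1: 0+6272+11·38·7=9198; k=2: 5852+2548+11·14·7=9478; k=3: 9856+0+11·26·7=11858 → min 9198 | A₂..A₅: k=2: 0+6370+38·14·39=27118; k=3: 13832+7098+38·26·39=59462; k=4: 6272+0+38·7·39=16646 → min 16646.
Length 5: A₁..A₅: k=1: 0+16646+11·38·39=32948; k=2: 5852+6370+11·14·39=18228; k=3: 9856+7098+11·26·39=28108; k=4: 9198+0+11·7·39=12201 → min 12201.
Optimal order: ((A₁ × (A₂ × (A₃ × A₄))) × A₅) with cost 12201.

12201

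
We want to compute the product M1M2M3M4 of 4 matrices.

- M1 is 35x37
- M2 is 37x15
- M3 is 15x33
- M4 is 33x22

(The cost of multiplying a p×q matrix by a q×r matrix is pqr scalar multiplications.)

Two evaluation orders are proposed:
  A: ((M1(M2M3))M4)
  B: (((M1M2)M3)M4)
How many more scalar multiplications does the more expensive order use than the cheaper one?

24300

Order A = ((M1(M2M3))M4): (M2M3): 37×15 by 15×33 → 37×33, cost 37·15·33 = 18315; (M1(M2M3)): 35×37 by 37×33 → 35×33, cost 35·37·33 = 42735; cumulative 61050; ((M1(M2M3))M4): 35×33 by 33×22 → 35×22, cost 35·33·22 = 25410; cumulative 86460. Total 86460.
Order B = (((M1M2)M3)M4): (M1M2): 35×37 by 37×15 → 35×15, cost 35·37·15 = 19425; ((M1M2)M3): 35×15 by 15×33 → 35×33, cost 35·15·33 = 17325; cumulative 36750; (((M1M2)M3)M4): 35×33 by 33×22 → 35×22, cost 35·33·22 = 25410; cumulative 62160. Total 62160.
Difference: |86460 − 62160| = 24300.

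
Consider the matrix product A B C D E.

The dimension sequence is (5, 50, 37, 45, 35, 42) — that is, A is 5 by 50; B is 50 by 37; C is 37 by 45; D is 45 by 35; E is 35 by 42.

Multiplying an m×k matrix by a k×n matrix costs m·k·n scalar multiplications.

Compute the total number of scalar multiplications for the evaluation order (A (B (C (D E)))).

224280

(D E): 45×35 by 35×42 → 45×42, cost 45·35·42 = 66150
(C (D E)): 37×45 by 45×42 → 37×42, cost 37·45·42 = 69930; cumulative 136080
(B (C (D E))): 50×37 by 37×42 → 50×42, cost 50·37·42 = 77700; cumulative 213780
(A (B (C (D E)))): 5×50 by 50×42 → 5×42, cost 5·50·42 = 10500; cumulative 224280
Total: 224280 scalar multiplications.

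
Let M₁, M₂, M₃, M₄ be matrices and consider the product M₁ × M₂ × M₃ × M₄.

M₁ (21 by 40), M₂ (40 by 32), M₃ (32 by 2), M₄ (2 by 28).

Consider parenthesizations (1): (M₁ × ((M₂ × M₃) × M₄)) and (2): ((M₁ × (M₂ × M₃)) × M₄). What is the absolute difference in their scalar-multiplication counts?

Order (1) = (M₁ × ((M₂ × M₃) × M₄)): (M₂ × M₃): 40×32 by 32×2 → 40×2, cost 40·32·2 = 2560; ((M₂ × M₃) × M₄): 40×2 by 2×28 → 40×28, cost 40·2·28 = 2240; cumulative 4800; (M₁ × ((M₂ × M₃) × M₄)): 21×40 by 40×28 → 21×28, cost 21·40·28 = 23520; cumulative 28320. Total 28320.
Order (2) = ((M₁ × (M₂ × M₃)) × M₄): (M₂ × M₃): 40×32 by 32×2 → 40×2, cost 40·32·2 = 2560; (M₁ × (M₂ × M₃)): 21×40 by 40×2 → 21×2, cost 21·40·2 = 1680; cumulative 4240; ((M₁ × (M₂ × M₃)) × M₄): 21×2 by 2×28 → 21×28, cost 21·2·28 = 1176; cumulative 5416. Total 5416.
Difference: |28320 − 5416| = 22904.

22904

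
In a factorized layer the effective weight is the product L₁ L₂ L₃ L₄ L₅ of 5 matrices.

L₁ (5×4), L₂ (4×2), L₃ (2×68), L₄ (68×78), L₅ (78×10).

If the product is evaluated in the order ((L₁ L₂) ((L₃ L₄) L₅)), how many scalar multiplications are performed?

12308

(L₁ L₂): 5×4 by 4×2 → 5×2, cost 5·4·2 = 40
(L₃ L₄): 2×68 by 68×78 → 2×78, cost 2·68·78 = 10608
((L₃ L₄) L₅): 2×78 by 78×10 → 2×10, cost 2·78·10 = 1560; cumulative 12168
((L₁ L₂) ((L₃ L₄) L₅)): 5×2 by 2×10 → 5×10, cost 5·2·10 = 100; cumulative 12308
Total: 12308 scalar multiplications.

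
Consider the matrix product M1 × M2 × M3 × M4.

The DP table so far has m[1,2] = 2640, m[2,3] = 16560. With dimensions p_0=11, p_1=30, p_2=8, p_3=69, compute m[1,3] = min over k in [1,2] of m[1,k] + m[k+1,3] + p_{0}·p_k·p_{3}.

m[1,3] = min over k∈[1,2] of m[1,k]+m[k+1,3]+p_{0}·p_k·p_{3}.
k=1: 0 + 16560 + 11·30·69 = 39330; k=2: 2640 + 0 + 11·8·69 = 8712.
Minimum: 8712 at k=2.

8712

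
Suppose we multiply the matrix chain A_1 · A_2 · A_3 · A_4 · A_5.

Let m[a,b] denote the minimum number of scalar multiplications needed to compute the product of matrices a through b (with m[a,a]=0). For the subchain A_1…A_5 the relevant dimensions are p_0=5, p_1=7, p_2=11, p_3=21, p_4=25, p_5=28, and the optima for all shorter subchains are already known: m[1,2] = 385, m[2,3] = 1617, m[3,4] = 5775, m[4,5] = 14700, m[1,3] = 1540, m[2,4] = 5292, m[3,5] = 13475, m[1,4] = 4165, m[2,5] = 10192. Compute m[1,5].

7665

m[1,5] = min over k∈[1,4] of m[1,k]+m[k+1,5]+p_{0}·p_k·p_{5}.
k=1: 0 + 10192 + 5·7·28 = 11172; k=2: 385 + 13475 + 5·11·28 = 15400; k=3: 1540 + 14700 + 5·21·28 = 19180; k=4: 4165 + 0 + 5·25·28 = 7665.
Minimum: 7665 at k=4.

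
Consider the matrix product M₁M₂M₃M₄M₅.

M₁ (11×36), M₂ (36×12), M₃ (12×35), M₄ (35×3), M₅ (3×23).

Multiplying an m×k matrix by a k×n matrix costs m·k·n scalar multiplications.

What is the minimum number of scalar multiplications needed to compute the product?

4503

Adjacent pairs: M₁M₂ = 11·36·12 = 4752; M₂M₃ = 36·12·35 = 15120; M₃M₄ = 12·35·3 = 1260; M₄M₅ = 35·3·23 = 2415.
Length 3: M₁..M₃: k=1: 0+15120+11·36·35=28980; k=2: 4752+0+11·12·35=9372 → min 9372 | M₂..M₄: k=2: 0+1260+36·12·3=2556; k=3: 15120+0+36·35·3=18900 → min 2556 | M₃..M₅: k=3: 0+2415+12·35·23=12075; k=4: 1260+0+12·3·23=2088 → min 2088.
Length 4: M₁..M₄: k=1: 0+2556+11·36·3=3744; k=2: 4752+1260+11·12·3=6408; k=3: 9372+0+11·35·3=10527 → min 3744 | M₂..M₅: k=2: 0+2088+36·12·23=12024; k=3: 15120+2415+36·35·23=46515; k=4: 2556+0+36·3·23=5040 → min 5040.
Length 5: M₁..M₅: k=1: 0+5040+11·36·23=14148; k=2: 4752+2088+11·12·23=9876; k=3: 9372+2415+11·35·23=20642; k=4: 3744+0+11·3·23=4503 → min 4503.
Optimal order: ((M₁(M₂(M₃M₄)))M₅) with cost 4503.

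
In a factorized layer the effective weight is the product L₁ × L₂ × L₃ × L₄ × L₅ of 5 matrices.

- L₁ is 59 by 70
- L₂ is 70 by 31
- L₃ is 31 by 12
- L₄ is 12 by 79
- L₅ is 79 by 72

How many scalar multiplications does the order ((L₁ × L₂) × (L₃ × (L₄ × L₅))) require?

354758

(L₁ × L₂): 59×70 by 70×31 → 59×31, cost 59·70·31 = 128030
(L₄ × L₅): 12×79 by 79×72 → 12×72, cost 12·79·72 = 68256
(L₃ × (L₄ × L₅)): 31×12 by 12×72 → 31×72, cost 31·12·72 = 26784; cumulative 95040
((L₁ × L₂) × (L₃ × (L₄ × L₅))): 59×31 by 31×72 → 59×72, cost 59·31·72 = 131688; cumulative 354758
Total: 354758 scalar multiplications.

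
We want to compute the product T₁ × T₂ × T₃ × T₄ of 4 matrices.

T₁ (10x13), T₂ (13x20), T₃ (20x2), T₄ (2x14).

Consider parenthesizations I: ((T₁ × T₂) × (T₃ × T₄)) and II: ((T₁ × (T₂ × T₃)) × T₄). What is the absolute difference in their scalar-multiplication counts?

4900

Order I = ((T₁ × T₂) × (T₃ × T₄)): (T₁ × T₂): 10×13 by 13×20 → 10×20, cost 10·13·20 = 2600; (T₃ × T₄): 20×2 by 2×14 → 20×14, cost 20·2·14 = 560; ((T₁ × T₂) × (T₃ × T₄)): 10×20 by 20×14 → 10×14, cost 10·20·14 = 2800; cumulative 5960. Total 5960.
Order II = ((T₁ × (T₂ × T₃)) × T₄): (T₂ × T₃): 13×20 by 20×2 → 13×2, cost 13·20·2 = 520; (T₁ × (T₂ × T₃)): 10×13 by 13×2 → 10×2, cost 10·13·2 = 260; cumulative 780; ((T₁ × (T₂ × T₃)) × T₄): 10×2 by 2×14 → 10×14, cost 10·2·14 = 280; cumulative 1060. Total 1060.
Difference: |5960 − 1060| = 4900.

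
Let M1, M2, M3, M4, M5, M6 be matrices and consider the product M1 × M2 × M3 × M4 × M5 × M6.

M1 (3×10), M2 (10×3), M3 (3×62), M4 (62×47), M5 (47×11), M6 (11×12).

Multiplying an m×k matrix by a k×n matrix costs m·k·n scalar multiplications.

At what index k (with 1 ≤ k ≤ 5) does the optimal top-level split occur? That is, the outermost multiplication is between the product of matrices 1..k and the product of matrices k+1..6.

5

Adjacent pairs: M1M2 = 3·10·3 = 90; M2M3 = 10·3·62 = 1860; M3M4 = 3·62·47 = 8742; M4M5 = 62·47·11 = 32054; M5M6 = 47·11·12 = 6204.
Length 3: M1..M3: k=1: 0+1860+3·10·62=3720; k=2: 90+0+3·3·62=648 → min 648 | M2..M4: k=2: 0+8742+10·3·47=10152; k=3: 1860+0+10·62·47=31000 → min 10152 | M3..M5: k=3: 0+32054+3·62·11=34100; k=4: 8742+0+3·47·11=10293 → min 10293 | M4..M6: k=4: 0+6204+62·47·12=41172; k=5: 32054+0+62·11·12=40238 → min 40238.
Length 4: M1..M4: k=1: 0+10152+3·10·47=11562; k=2: 90+8742+3·3·47=9255; k=3: 648+0+3·62·47=9390 → min 9255 | M2..M5: k=2: 0+10293+10·3·11=10623; k=3: 1860+32054+10·62·11=40734; k=4: 10152+0+10·47·11=15322 → min 10623 | M3..M6: k=3: 0+40238+3·62·12=42470; k=4: 8742+6204+3·47·12=16638; k=5: 10293+0+3·11·12=10689 → min 10689.
Length 5: M1..M5: k=1: 0+10623+3·10·11=10953; k=2: 90+10293+3·3·11=10482; k=3: 648+32054+3·62·11=34748; k=4: 9255+0+3·47·11=10806 → min 10482 | M2..M6: k=2: 0+10689+10·3·12=11049; k=3: 1860+40238+10·62·12=49538; k=4: 10152+6204+10·47·12=21996; k=5: 10623+0+10·11·12=11943 → min 11049.
Top-level splits: k=1: (M1..M1)·(M2..M6) → 0+11049+3·10·12 = 11409; k=2: (M1..M2)·(M3..M6) → 90+10689+3·3·12 = 10887; k=3: (M1..M3)·(M4..M6) → 648+40238+3·62·12 = 43118; k=4: (M1..M4)·(M5..M6) → 9255+6204+3·47·12 = 17151; k=5: (M1..M5)·(M6..M6) → 10482+0+3·11·12 = 10878.
Best split is after M5, i.e. k = 5.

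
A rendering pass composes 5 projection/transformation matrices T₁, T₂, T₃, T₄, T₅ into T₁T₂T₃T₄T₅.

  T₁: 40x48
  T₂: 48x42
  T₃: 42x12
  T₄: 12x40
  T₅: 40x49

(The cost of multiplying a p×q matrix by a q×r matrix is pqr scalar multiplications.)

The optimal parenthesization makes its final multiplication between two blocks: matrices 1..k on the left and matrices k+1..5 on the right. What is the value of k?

3

Adjacent pairs: T₁T₂ = 40·48·42 = 80640; T₂T₃ = 48·42·12 = 24192; T₃T₄ = 42·12·40 = 20160; T₄T₅ = 12·40·49 = 23520.
Length 3: T₁..T₃: k=1: 0+24192+40·48·12=47232; k=2: 80640+0+40·42·12=100800 → min 47232 | T₂..T₄: k=2: 0+20160+48·42·40=100800; k=3: 24192+0+48·12·40=47232 → min 47232 | T₃..T₅: k=3: 0+23520+42·12·49=48216; k=4: 20160+0+42·40·49=102480 → min 48216.
Length 4: T₁..T₄: k=1: 0+47232+40·48·40=124032; k=2: 80640+20160+40·42·40=168000; k=3: 47232+0+40·12·40=66432 → min 66432 | T₂..T₅: k=2: 0+48216+48·42·49=147000; k=3: 24192+23520+48·12·49=75936; k=4: 47232+0+48·40·49=141312 → min 75936.
Top-level splits: k=1: (T₁..T₁)·(T₂..T₅) → 0+75936+40·48·49 = 170016; k=2: (T₁..T₂)·(T₃..T₅) → 80640+48216+40·42·49 = 211176; k=3: (T₁..T₃)·(T₄..T₅) → 47232+23520+40·12·49 = 94272; k=4: (T₁..T₄)·(T₅..T₅) → 66432+0+40·40·49 = 144832.
Best split is after T₃, i.e. k = 3.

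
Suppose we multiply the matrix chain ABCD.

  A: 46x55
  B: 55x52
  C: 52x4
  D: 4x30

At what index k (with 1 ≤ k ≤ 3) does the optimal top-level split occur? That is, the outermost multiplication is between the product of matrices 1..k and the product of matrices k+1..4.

3

Adjacent pairs: AB = 46·55·52 = 131560; BC = 55·52·4 = 11440; CD = 52·4·30 = 6240.
Length 3: A..C: k=1: 0+11440+46·55·4=21560; k=2: 131560+0+46·52·4=141128 → min 21560 | B..D: k=2: 0+6240+55·52·30=92040; k=3: 11440+0+55·4·30=18040 → min 18040.
Top-level splits: k=1: (A..A)·(B..D) → 0+18040+46·55·30 = 93940; k=2: (A..B)·(C..D) → 131560+6240+46·52·30 = 209560; k=3: (A..C)·(D..D) → 21560+0+46·4·30 = 27080.
Best split is after C, i.e. k = 3.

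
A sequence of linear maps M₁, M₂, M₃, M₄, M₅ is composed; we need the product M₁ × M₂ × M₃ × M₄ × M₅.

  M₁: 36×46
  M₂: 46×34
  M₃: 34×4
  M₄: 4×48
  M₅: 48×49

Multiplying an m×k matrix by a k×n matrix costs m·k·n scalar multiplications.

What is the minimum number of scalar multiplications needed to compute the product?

Adjacent pairs: M₁M₂ = 36·46·34 = 56304; M₂M₃ = 46·34·4 = 6256; M₃M₄ = 34·4·48 = 6528; M₄M₅ = 4·48·49 = 9408.
Length 3: M₁..M₃: k=1: 0+6256+36·46·4=12880; k=2: 56304+0+36·34·4=61200 → min 12880 | M₂..M₄: k=2: 0+6528+46·34·48=81600; k=3: 6256+0+46·4·48=15088 → min 15088 | M₃..M₅: k=3: 0+9408+34·4·49=16072; k=4: 6528+0+34·48·49=86496 → min 16072.
Length 4: M₁..M₄: k=1: 0+15088+36·46·48=94576; k=2: 56304+6528+36·34·48=121584; k=3: 12880+0+36·4·48=19792 → min 19792 | M₂..M₅: k=2: 0+16072+46·34·49=92708; k=3: 6256+9408+46·4·49=24680; k=4: 15088+0+46·48·49=123280 → min 24680.
Length 5: M₁..M₅: k=1: 0+24680+36·46·49=105824; k=2: 56304+16072+36·34·49=132352; k=3: 12880+9408+36·4·49=29344; k=4: 19792+0+36·48·49=104464 → min 29344.
Optimal order: ((M₁ × (M₂ × M₃)) × (M₄ × M₅)) with cost 29344.

29344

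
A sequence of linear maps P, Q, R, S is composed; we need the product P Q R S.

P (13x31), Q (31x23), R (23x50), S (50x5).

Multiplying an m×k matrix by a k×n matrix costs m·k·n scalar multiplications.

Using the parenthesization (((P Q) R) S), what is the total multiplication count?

(P Q): 13×31 by 31×23 → 13×23, cost 13·31·23 = 9269
((P Q) R): 13×23 by 23×50 → 13×50, cost 13·23·50 = 14950; cumulative 24219
(((P Q) R) S): 13×50 by 50×5 → 13×5, cost 13·50·5 = 3250; cumulative 27469
Total: 27469 scalar multiplications.

27469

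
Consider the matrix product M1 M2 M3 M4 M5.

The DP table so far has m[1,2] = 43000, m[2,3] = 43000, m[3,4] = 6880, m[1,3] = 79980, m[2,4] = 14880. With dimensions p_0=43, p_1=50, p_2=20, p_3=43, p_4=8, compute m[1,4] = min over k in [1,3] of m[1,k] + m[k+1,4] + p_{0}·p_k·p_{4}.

32080

m[1,4] = min over k∈[1,3] of m[1,k]+m[k+1,4]+p_{0}·p_k·p_{4}.
k=1: 0 + 14880 + 43·50·8 = 32080; k=2: 43000 + 6880 + 43·20·8 = 56760; k=3: 79980 + 0 + 43·43·8 = 94772.
Minimum: 32080 at k=1.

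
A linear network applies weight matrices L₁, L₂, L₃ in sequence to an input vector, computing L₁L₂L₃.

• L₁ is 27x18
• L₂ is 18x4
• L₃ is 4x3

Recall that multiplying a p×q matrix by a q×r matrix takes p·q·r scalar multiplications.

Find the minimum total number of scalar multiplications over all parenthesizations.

Order (L₁(L₂L₃)): (L₂L₃): 18×4 by 4×3 → 18×3, cost 18·4·3 = 216; (L₁(L₂L₃)): 27×18 by 18×3 → 27×3, cost 27·18·3 = 1458; cumulative 1674. Total 1674.
Order ((L₁L₂)L₃): (L₁L₂): 27×18 by 18×4 → 27×4, cost 27·18·4 = 1944; ((L₁L₂)L₃): 27×4 by 4×3 → 27×3, cost 27·4·3 = 324; cumulative 2268. Total 2268.
Minimum: 1674.

1674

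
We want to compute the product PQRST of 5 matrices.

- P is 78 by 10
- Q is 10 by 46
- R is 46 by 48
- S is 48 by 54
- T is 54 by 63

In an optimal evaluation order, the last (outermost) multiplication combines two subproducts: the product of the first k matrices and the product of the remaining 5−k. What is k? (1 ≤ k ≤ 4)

Adjacent pairs: PQ = 78·10·46 = 35880; QR = 10·46·48 = 22080; RS = 46·48·54 = 119232; ST = 48·54·63 = 163296.
Length 3: P..R: k=1: 0+22080+78·10·48=59520; k=2: 35880+0+78·46·48=208104 → min 59520 | Q..S: k=2: 0+119232+10·46·54=144072; k=3: 22080+0+10·48·54=48000 → min 48000 | R..T: k=3: 0+163296+46·48·63=302400; k=4: 119232+0+46·54·63=275724 → min 275724.
Length 4: P..S: k=1: 0+48000+78·10·54=90120; k=2: 35880+119232+78·46·54=348864; k=3: 59520+0+78·48·54=261696 → min 90120 | Q..T: k=2: 0+275724+10·46·63=304704; k=3: 22080+163296+10·48·63=215616; k=4: 48000+0+10·54·63=82020 → min 82020.
Top-level splits: k=1: (P..P)·(Q..T) → 0+82020+78·10·63 = 131160; k=2: (P..Q)·(R..T) → 35880+275724+78·46·63 = 537648; k=3: (P..R)·(S..T) → 59520+163296+78·48·63 = 458688; k=4: (P..S)·(T..T) → 90120+0+78·54·63 = 355476.
Best split is after P, i.e. k = 1.

1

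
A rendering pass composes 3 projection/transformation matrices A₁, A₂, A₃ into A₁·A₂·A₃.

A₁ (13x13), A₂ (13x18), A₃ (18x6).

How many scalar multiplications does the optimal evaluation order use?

Order (A₁·(A₂·A₃)): (A₂·A₃): 13×18 by 18×6 → 13×6, cost 13·18·6 = 1404; (A₁·(A₂·A₃)): 13×13 by 13×6 → 13×6, cost 13·13·6 = 1014; cumulative 2418. Total 2418.
Order ((A₁·A₂)·A₃): (A₁·A₂): 13×13 by 13×18 → 13×18, cost 13·13·18 = 3042; ((A₁·A₂)·A₃): 13×18 by 18×6 → 13×6, cost 13·18·6 = 1404; cumulative 4446. Total 4446.
Minimum: 2418.

2418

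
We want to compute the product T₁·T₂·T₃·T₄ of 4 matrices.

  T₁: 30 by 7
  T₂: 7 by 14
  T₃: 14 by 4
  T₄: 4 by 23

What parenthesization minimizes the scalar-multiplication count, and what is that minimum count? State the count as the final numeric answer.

Adjacent pairs: T₁T₂ = 30·7·14 = 2940; T₂T₃ = 7·14·4 = 392; T₃T₄ = 14·4·23 = 1288.
Length 3: T₁..T₃: k=1: 0+392+30·7·4=1232; k=2: 2940+0+30·14·4=4620 → min 1232 | T₂..T₄: k=2: 0+1288+7·14·23=3542; k=3: 392+0+7·4·23=1036 → min 1036.
Length 4: T₁..T₄: k=1: 0+1036+30·7·23=5866; k=2: 2940+1288+30·14·23=13888; k=3: 1232+0+30·4·23=3992 → min 3992.
Optimal parenthesization: ((T₁·(T₂·T₃))·T₄) with cost 3992.

3992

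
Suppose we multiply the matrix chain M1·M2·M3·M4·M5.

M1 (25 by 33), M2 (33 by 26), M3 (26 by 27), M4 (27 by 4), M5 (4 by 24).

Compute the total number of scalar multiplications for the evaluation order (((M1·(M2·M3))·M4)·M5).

50541

(M2·M3): 33×26 by 26×27 → 33×27, cost 33·26·27 = 23166
(M1·(M2·M3)): 25×33 by 33×27 → 25×27, cost 25·33·27 = 22275; cumulative 45441
((M1·(M2·M3))·M4): 25×27 by 27×4 → 25×4, cost 25·27·4 = 2700; cumulative 48141
(((M1·(M2·M3))·M4)·M5): 25×4 by 4×24 → 25×24, cost 25·4·24 = 2400; cumulative 50541
Total: 50541 scalar multiplications.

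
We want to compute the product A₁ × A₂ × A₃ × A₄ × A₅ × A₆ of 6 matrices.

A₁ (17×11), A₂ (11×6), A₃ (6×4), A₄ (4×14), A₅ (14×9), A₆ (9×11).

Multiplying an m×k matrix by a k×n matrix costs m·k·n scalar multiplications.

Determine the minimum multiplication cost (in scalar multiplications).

2660

Adjacent pairs: A₁A₂ = 17·11·6 = 1122; A₂A₃ = 11·6·4 = 264; A₃A₄ = 6·4·14 = 336; A₄A₅ = 4·14·9 = 504; A₅A₆ = 14·9·11 = 1386.
Length 3: A₁..A₃: k=1: 0+264+17·11·4=1012; k=2: 1122+0+17·6·4=1530 → min 1012 | A₂..A₄: k=2: 0+336+11·6·14=1260; k=3: 264+0+11·4·14=880 → min 880 | A₃..A₅: k=3: 0+504+6·4·9=720; k=4: 336+0+6·14·9=1092 → min 720 | A₄..A₆: k=4: 0+1386+4·14·11=2002; k=5: 504+0+4·9·11=900 → min 900.
Length 4: A₁..A₄: k=1: 0+880+17·11·14=3498; k=2: 1122+336+17·6·14=2886; k=3: 1012+0+17·4·14=1964 → min 1964 | A₂..A₅: k=2: 0+720+11·6·9=1314; k=3: 264+504+11·4·9=1164; k=4: 880+0+11·14·9=2266 → min 1164 | A₃..A₆: k=3: 0+900+6·4·11=1164; k=4: 336+1386+6·14·11=2646; k=5: 720+0+6·9·11=1314 → min 1164.
Length 5: A₁..A₅: k=1: 0+1164+17·11·9=2847; k=2: 1122+720+17·6·9=2760; k=3: 1012+504+17·4·9=2128; k=4: 1964+0+17·14·9=4106 → min 2128 | A₂..A₆: k=2: 0+1164+11·6·11=1890; k=3: 264+900+11·4·11=1648; k=4: 880+1386+11·14·11=3960; k=5: 1164+0+11·9·11=2253 → min 1648.
Length 6: A₁..A₆: k=1: 0+1648+17·11·11=3705; k=2: 1122+1164+17·6·11=3408; k=3: 1012+900+17·4·11=2660; k=4: 1964+1386+17·14·11=5968; k=5: 2128+0+17·9·11=3811 → min 2660.
Optimal order: ((A₁ × (A₂ × A₃)) × ((A₄ × A₅) × A₆)) with cost 2660.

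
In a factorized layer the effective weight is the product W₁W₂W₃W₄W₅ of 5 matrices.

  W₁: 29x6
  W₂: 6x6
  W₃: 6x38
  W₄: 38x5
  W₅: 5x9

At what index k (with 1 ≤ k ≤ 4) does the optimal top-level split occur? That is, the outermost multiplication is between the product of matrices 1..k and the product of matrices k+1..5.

1

Adjacent pairs: W₁W₂ = 29·6·6 = 1044; W₂W₃ = 6·6·38 = 1368; W₃W₄ = 6·38·5 = 1140; W₄W₅ = 38·5·9 = 1710.
Length 3: W₁..W₃: k=1: 0+1368+29·6·38=7980; k=2: 1044+0+29·6·38=7656 → min 7656 | W₂..W₄: k=2: 0+1140+6·6·5=1320; k=3: 1368+0+6·38·5=2508 → min 1320 | W₃..W₅: k=3: 0+1710+6·38·9=3762; k=4: 1140+0+6·5·9=1410 → min 1410.
Length 4: W₁..W₄: k=1: 0+1320+29·6·5=2190; k=2: 1044+1140+29·6·5=3054; k=3: 7656+0+29·38·5=13166 → min 2190 | W₂..W₅: k=2: 0+1410+6·6·9=1734; k=3: 1368+1710+6·38·9=5130; k=4: 1320+0+6·5·9=1590 → min 1590.
Top-level splits: k=1: (W₁..W₁)·(W₂..W₅) → 0+1590+29·6·9 = 3156; k=2: (W₁..W₂)·(W₃..W₅) → 1044+1410+29·6·9 = 4020; k=3: (W₁..W₃)·(W₄..W₅) → 7656+1710+29·38·9 = 19284; k=4: (W₁..W₄)·(W₅..W₅) → 2190+0+29·5·9 = 3495.
Best split is after W₁, i.e. k = 1.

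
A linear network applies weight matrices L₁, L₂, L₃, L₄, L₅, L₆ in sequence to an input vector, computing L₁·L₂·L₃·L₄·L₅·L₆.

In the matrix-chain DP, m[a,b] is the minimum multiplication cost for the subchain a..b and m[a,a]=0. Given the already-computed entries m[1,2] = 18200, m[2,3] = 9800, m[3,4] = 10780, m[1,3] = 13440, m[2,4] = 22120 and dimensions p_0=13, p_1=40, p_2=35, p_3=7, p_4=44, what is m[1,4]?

m[1,4] = min over k∈[1,3] of m[1,k]+m[k+1,4]+p_{0}·p_k·p_{4}.
k=1: 0 + 22120 + 13·40·44 = 45000; k=2: 18200 + 10780 + 13·35·44 = 49000; k=3: 13440 + 0 + 13·7·44 = 17444.
Minimum: 17444 at k=3.

17444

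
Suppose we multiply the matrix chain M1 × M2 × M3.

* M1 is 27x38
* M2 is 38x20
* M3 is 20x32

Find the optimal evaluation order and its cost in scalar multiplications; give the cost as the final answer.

37800

(M1 × (M2 × M3)): cost 57152.
((M1 × M2) × M3): cost 37800.
Optimal: ((M1 × M2) × M3) with cost 37800.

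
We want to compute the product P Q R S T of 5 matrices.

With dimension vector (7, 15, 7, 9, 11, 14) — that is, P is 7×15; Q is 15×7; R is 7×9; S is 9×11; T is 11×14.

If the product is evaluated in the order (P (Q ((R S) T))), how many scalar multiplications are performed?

4711

(R S): 7×9 by 9×11 → 7×11, cost 7·9·11 = 693
((R S) T): 7×11 by 11×14 → 7×14, cost 7·11·14 = 1078; cumulative 1771
(Q ((R S) T)): 15×7 by 7×14 → 15×14, cost 15·7·14 = 1470; cumulative 3241
(P (Q ((R S) T))): 7×15 by 15×14 → 7×14, cost 7·15·14 = 1470; cumulative 4711
Total: 4711 scalar multiplications.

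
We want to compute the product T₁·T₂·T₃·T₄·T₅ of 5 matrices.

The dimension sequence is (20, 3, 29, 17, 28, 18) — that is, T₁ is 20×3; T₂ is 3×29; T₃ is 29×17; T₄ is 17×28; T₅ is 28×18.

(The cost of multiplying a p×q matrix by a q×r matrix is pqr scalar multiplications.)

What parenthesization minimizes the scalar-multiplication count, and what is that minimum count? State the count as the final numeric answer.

Adjacent pairs: T₁T₂ = 20·3·29 = 1740; T₂T₃ = 3·29·17 = 1479; T₃T₄ = 29·17·28 = 13804; T₄T₅ = 17·28·18 = 8568.
Length 3: T₁..T₃: k=1: 0+1479+20·3·17=2499; k=2: 1740+0+20·29·17=11600 → min 2499 | T₂..T₄: k=2: 0+13804+3·29·28=16240; k=3: 1479+0+3·17·28=2907 → min 2907 | T₃..T₅: k=3: 0+8568+29·17·18=17442; k=4: 13804+0+29·28·18=28420 → min 17442.
Length 4: T₁..T₄: k=1: 0+2907+20·3·28=4587; k=2: 1740+13804+20·29·28=31784; k=3: 2499+0+20·17·28=12019 → min 4587 | T₂..T₅: k=2: 0+17442+3·29·18=19008; k=3: 1479+8568+3·17·18=10965; k=4: 2907+0+3·28·18=4419 → min 4419.
Length 5: T₁..T₅: k=1: 0+4419+20·3·18=5499; k=2: 1740+17442+20·29·18=29622; k=3: 2499+8568+20·17·18=17187; k=4: 4587+0+20·28·18=14667 → min 5499.
Optimal parenthesization: (T₁·(((T₂·T₃)·T₄)·T₅)) with cost 5499.

5499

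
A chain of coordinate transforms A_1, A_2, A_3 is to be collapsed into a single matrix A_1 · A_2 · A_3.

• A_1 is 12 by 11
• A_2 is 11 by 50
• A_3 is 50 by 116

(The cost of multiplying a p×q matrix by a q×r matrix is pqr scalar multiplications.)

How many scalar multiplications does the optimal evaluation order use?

76200

Order (A_1 · (A_2 · A_3)): (A_2 · A_3): 11×50 by 50×116 → 11×116, cost 11·50·116 = 63800; (A_1 · (A_2 · A_3)): 12×11 by 11×116 → 12×116, cost 12·11·116 = 15312; cumulative 79112. Total 79112.
Order ((A_1 · A_2) · A_3): (A_1 · A_2): 12×11 by 11×50 → 12×50, cost 12·11·50 = 6600; ((A_1 · A_2) · A_3): 12×50 by 50×116 → 12×116, cost 12·50·116 = 69600; cumulative 76200. Total 76200.
Minimum: 76200.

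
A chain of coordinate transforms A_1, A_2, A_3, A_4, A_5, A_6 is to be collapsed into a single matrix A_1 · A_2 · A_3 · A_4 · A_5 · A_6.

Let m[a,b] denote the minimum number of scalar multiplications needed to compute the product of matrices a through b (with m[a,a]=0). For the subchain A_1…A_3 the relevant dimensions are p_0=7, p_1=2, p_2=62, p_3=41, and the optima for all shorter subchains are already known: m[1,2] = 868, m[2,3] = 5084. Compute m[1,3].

m[1,3] = min over k∈[1,2] of m[1,k]+m[k+1,3]+p_{0}·p_k·p_{3}.
k=1: 0 + 5084 + 7·2·41 = 5658; k=2: 868 + 0 + 7·62·41 = 18662.
Minimum: 5658 at k=1.

5658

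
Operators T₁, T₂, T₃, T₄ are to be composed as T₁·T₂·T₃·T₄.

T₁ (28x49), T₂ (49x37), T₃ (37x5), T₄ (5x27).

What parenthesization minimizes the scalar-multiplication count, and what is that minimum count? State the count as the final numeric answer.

19705

Adjacent pairs: T₁T₂ = 28·49·37 = 50764; T₂T₃ = 49·37·5 = 9065; T₃T₄ = 37·5·27 = 4995.
Length 3: T₁..T₃: k=1: 0+9065+28·49·5=15925; k=2: 50764+0+28·37·5=55944 → min 15925 | T₂..T₄: k=2: 0+4995+49·37·27=53946; k=3: 9065+0+49·5·27=15680 → min 15680.
Length 4: T₁..T₄: k=1: 0+15680+28·49·27=52724; k=2: 50764+4995+28·37·27=83731; k=3: 15925+0+28·5·27=19705 → min 19705.
Optimal parenthesization: ((T₁·(T₂·T₃))·T₄) with cost 19705.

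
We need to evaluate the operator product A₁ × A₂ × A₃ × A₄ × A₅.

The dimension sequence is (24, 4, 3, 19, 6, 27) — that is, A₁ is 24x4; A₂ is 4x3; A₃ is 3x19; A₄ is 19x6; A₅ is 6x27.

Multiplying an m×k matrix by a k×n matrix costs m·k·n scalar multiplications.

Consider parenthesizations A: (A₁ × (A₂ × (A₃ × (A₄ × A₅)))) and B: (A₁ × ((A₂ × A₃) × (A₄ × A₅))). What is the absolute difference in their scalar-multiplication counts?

Order A = (A₁ × (A₂ × (A₃ × (A₄ × A₅)))): (A₄ × A₅): 19×6 by 6×27 → 19×27, cost 19·6·27 = 3078; (A₃ × (A₄ × A₅)): 3×19 by 19×27 → 3×27, cost 3·19·27 = 1539; cumulative 4617; (A₂ × (A₃ × (A₄ × A₅))): 4×3 by 3×27 → 4×27, cost 4·3·27 = 324; cumulative 4941; (A₁ × (A₂ × (A₃ × (A₄ × A₅)))): 24×4 by 4×27 → 24×27, cost 24·4·27 = 2592; cumulative 7533. Total 7533.
Order B = (A₁ × ((A₂ × A₃) × (A₄ × A₅))): (A₂ × A₃): 4×3 by 3×19 → 4×19, cost 4·3·19 = 228; (A₄ × A₅): 19×6 by 6×27 → 19×27, cost 19·6·27 = 3078; ((A₂ × A₃) × (A₄ × A₅)): 4×19 by 19×27 → 4×27, cost 4·19·27 = 2052; cumulative 5358; (A₁ × ((A₂ × A₃) × (A₄ × A₅))): 24×4 by 4×27 → 24×27, cost 24·4·27 = 2592; cumulative 7950. Total 7950.
Difference: |7533 − 7950| = 417.

417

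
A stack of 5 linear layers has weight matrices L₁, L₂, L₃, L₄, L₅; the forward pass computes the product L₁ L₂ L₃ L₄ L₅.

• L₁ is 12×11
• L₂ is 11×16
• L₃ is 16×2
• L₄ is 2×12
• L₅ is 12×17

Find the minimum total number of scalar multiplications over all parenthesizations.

1432

Adjacent pairs: L₁L₂ = 12·11·16 = 2112; L₂L₃ = 11·16·2 = 352; L₃L₄ = 16·2·12 = 384; L₄L₅ = 2·12·17 = 408.
Length 3: L₁..L₃: k=1: 0+352+12·11·2=616; k=2: 2112+0+12·16·2=2496 → min 616 | L₂..L₄: k=2: 0+384+11·16·12=2496; k=3: 352+0+11·2·12=616 → min 616 | L₃..L₅: k=3: 0+408+16·2·17=952; k=4: 384+0+16·12·17=3648 → min 952.
Length 4: L₁..L₄: k=1: 0+616+12·11·12=2200; k=2: 2112+384+12·16·12=4800; k=3: 616+0+12·2·12=904 → min 904 | L₂..L₅: k=2: 0+952+11·16·17=3944; k=3: 352+408+11·2·17=1134; k=4: 616+0+11·12·17=2860 → min 1134.
Length 5: L₁..L₅: k=1: 0+1134+12·11·17=3378; k=2: 2112+952+12·16·17=6328; k=3: 616+408+12·2·17=1432; k=4: 904+0+12·12·17=3352 → min 1432.
Optimal order: ((L₁ (L₂ L₃)) (L₄ L₅)) with cost 1432.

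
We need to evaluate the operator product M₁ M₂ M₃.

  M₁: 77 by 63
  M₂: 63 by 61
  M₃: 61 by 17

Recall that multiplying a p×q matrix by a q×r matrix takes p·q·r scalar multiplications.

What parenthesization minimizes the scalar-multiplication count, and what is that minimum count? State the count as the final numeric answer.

(M₁ (M₂ M₃)): cost 147798.
((M₁ M₂) M₃): cost 375760.
Optimal: (M₁ (M₂ M₃)) with cost 147798.

147798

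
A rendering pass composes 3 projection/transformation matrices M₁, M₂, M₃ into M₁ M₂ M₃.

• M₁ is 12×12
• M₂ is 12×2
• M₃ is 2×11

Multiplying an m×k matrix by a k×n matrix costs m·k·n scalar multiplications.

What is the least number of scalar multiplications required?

552

Order (M₁ (M₂ M₃)): (M₂ M₃): 12×2 by 2×11 → 12×11, cost 12·2·11 = 264; (M₁ (M₂ M₃)): 12×12 by 12×11 → 12×11, cost 12·12·11 = 1584; cumulative 1848. Total 1848.
Order ((M₁ M₂) M₃): (M₁ M₂): 12×12 by 12×2 → 12×2, cost 12·12·2 = 288; ((M₁ M₂) M₃): 12×2 by 2×11 → 12×11, cost 12·2·11 = 264; cumulative 552. Total 552.
Minimum: 552.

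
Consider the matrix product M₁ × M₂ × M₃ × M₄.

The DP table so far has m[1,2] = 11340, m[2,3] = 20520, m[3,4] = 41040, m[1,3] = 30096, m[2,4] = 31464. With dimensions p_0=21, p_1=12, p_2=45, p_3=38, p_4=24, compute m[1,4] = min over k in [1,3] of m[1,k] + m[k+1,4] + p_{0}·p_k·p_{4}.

m[1,4] = min over k∈[1,3] of m[1,k]+m[k+1,4]+p_{0}·p_k·p_{4}.
k=1: 0 + 31464 + 21·12·24 = 37512; k=2: 11340 + 41040 + 21·45·24 = 75060; k=3: 30096 + 0 + 21·38·24 = 49248.
Minimum: 37512 at k=1.

37512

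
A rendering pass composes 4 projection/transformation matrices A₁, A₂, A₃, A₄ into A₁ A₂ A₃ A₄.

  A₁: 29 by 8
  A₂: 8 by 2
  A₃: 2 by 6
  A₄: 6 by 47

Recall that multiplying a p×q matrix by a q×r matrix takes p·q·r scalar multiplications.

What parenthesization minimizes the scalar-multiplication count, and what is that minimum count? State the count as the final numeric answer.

Adjacent pairs: A₁A₂ = 29·8·2 = 464; A₂A₃ = 8·2·6 = 96; A₃A₄ = 2·6·47 = 564.
Length 3: A₁..A₃: k=1: 0+96+29·8·6=1488; k=2: 464+0+29·2·6=812 → min 812 | A₂..A₄: k=2: 0+564+8·2·47=1316; k=3: 96+0+8·6·47=2352 → min 1316.
Length 4: A₁..A₄: k=1: 0+1316+29·8·47=12220; k=2: 464+564+29·2·47=3754; k=3: 812+0+29·6·47=8990 → min 3754.
Optimal parenthesization: ((A₁ A₂) (A₃ A₄)) with cost 3754.

3754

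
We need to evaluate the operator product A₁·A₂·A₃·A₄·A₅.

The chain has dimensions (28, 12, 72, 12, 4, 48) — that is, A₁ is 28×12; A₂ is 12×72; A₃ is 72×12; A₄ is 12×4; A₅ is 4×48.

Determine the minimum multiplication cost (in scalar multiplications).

Adjacent pairs: A₁A₂ = 28·12·72 = 24192; A₂A₃ = 12·72·12 = 10368; A₃A₄ = 72·12·4 = 3456; A₄A₅ = 12·4·48 = 2304.
Length 3: A₁..A₃: k=1: 0+10368+28·12·12=14400; k=2: 24192+0+28·72·12=48384 → min 14400 | A₂..A₄: k=2: 0+3456+12·72·4=6912; k=3: 10368+0+12·12·4=10944 → min 6912 | A₃..A₅: k=3: 0+2304+72·12·48=43776; k=4: 3456+0+72·4·48=17280 → min 17280.
Length 4: A₁..A₄: k=1: 0+6912+28·12·4=8256; k=2: 24192+3456+28·72·4=35712; k=3: 14400+0+28·12·4=15744 → min 8256 | A₂..A₅: k=2: 0+17280+12·72·48=58752; k=3: 10368+2304+12·12·48=19584; k=4: 6912+0+12·4·48=9216 → min 9216.
Length 5: A₁..A₅: k=1: 0+9216+28·12·48=25344; k=2: 24192+17280+28·72·48=138240; k=3: 14400+2304+28·12·48=32832; k=4: 8256+0+28·4·48=13632 → min 13632.
Optimal order: ((A₁·(A₂·(A₃·A₄)))·A₅) with cost 13632.

13632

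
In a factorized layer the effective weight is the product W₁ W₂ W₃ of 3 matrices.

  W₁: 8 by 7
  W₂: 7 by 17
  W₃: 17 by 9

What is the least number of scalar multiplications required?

Order (W₁ (W₂ W₃)): (W₂ W₃): 7×17 by 17×9 → 7×9, cost 7·17·9 = 1071; (W₁ (W₂ W₃)): 8×7 by 7×9 → 8×9, cost 8·7·9 = 504; cumulative 1575. Total 1575.
Order ((W₁ W₂) W₃): (W₁ W₂): 8×7 by 7×17 → 8×17, cost 8·7·17 = 952; ((W₁ W₂) W₃): 8×17 by 17×9 → 8×9, cost 8·17·9 = 1224; cumulative 2176. Total 2176.
Minimum: 1575.

1575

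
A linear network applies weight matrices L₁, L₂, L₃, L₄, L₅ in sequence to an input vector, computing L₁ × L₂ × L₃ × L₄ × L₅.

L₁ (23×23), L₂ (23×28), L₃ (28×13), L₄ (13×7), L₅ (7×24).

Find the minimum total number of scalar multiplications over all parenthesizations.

Adjacent pairs: L₁L₂ = 23·23·28 = 14812; L₂L₃ = 23·28·13 = 8372; L₃L₄ = 28·13·7 = 2548; L₄L₅ = 13·7·24 = 2184.
Length 3: L₁..L₃: k=1: 0+8372+23·23·13=15249; k=2: 14812+0+23·28·13=23184 → min 15249 | L₂..L₄: k=2: 0+2548+23·28·7=7056; k=3: 8372+0+23·13·7=10465 → min 7056 | L₃..L₅: k=3: 0+2184+28·13·24=10920; k=4: 2548+0+28·7·24=7252 → min 7252.
Length 4: L₁..L₄: k=1: 0+7056+23·23·7=10759; k=2: 14812+2548+23·28·7=21868; k=3: 15249+0+23·13·7=17342 → min 10759 | L₂..L₅: k=2: 0+7252+23·28·24=22708; k=3: 8372+2184+23·13·24=17732; k=4: 7056+0+23·7·24=10920 → min 10920.
Length 5: L₁..L₅: k=1: 0+10920+23·23·24=23616; k=2: 14812+7252+23·28·24=37520; k=3: 15249+2184+23·13·24=24609; k=4: 10759+0+23·7·24=14623 → min 14623.
Optimal order: ((L₁ × (L₂ × (L₃ × L₄))) × L₅) with cost 14623.

14623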